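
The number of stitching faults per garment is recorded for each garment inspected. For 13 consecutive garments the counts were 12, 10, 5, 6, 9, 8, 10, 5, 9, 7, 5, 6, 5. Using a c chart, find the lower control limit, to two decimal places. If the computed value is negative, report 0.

0.00

c̄ = (12 + 10 + 5 + 6 + 9 + 8 + 10 + 5 + 9 + 7 + 5 + 6 + 5) / 13 = 97 / 13 = 7.4615
LCL = c̄ − 3√c̄ = 7.4615 − 3 × 2.7316 = -0.7332 → 0 (cannot be negative)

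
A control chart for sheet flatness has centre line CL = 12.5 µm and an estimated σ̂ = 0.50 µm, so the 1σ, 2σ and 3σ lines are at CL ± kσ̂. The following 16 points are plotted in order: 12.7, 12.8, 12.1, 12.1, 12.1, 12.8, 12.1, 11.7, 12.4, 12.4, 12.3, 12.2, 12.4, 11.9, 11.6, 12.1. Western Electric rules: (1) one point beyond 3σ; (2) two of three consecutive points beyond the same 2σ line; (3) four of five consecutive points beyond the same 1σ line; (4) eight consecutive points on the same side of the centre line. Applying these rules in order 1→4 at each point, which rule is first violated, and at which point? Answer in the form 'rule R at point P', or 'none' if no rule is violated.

rule 4 at point 14

Zone of each point (C = within 1σ̂, B = 1σ̂–2σ̂, A = 2σ̂–3σ̂, * = beyond 3σ̂; sign = side of CL): 1:+C, 2:+C, 3:-C, 4:-C, 5:-C, 6:+C, 7:-C, 8:-B, 9:-C, 10:-C, 11:-C, 12:-C, 13:-C, 14:-B, 15:-B, 16:-C
Rule 4 (eight consecutive points on the same side of the centre line) is satisfied at point 14.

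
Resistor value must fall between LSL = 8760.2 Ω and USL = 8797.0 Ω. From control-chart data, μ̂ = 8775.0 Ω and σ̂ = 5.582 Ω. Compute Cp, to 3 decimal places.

1.099

Cp = (USL − LSL) / (6σ̂) = (8797.0 − 8760.2) / (6 × 5.582) = 36.8000 / 33.4920 = 1.0988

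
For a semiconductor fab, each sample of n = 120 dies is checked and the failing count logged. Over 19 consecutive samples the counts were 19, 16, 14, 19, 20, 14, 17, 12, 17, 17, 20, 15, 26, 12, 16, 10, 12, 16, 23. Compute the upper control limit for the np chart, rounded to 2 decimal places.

p̄ = Σdᵢ / (k·n) = 315 / (19 × 120) = 0.13816
UCL = np̄ + 3·√(np̄(1−p̄)) = 16.5789 + 3 × √(16.5789×0.86184) = 16.5789 + 3 × 3.7800 = 27.9190

27.92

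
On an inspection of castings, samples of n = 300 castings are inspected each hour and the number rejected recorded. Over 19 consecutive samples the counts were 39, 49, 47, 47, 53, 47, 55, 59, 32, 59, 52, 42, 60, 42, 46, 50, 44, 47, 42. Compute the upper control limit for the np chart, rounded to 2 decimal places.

67.05

p̄ = Σdᵢ / (k·n) = 912 / (19 × 300) = 0.16000
UCL = np̄ + 3·√(np̄(1−p̄)) = 48.0000 + 3 × √(48.0000×0.84000) = 48.0000 + 3 × 6.3498 = 67.0494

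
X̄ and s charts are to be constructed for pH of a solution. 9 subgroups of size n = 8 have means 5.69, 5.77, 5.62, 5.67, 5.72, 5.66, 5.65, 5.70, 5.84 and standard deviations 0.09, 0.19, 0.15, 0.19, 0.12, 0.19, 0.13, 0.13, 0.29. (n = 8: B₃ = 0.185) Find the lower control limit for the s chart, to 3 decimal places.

s̄ = (0.09 + 0.19 + 0.15 + 0.19 + 0.12 + 0.19 + 0.13 + 0.13 + 0.29) / 9 = 0.1644
LCL_s = B₃·s̄ = 0.185 × 0.1644 = 0.0304

0.030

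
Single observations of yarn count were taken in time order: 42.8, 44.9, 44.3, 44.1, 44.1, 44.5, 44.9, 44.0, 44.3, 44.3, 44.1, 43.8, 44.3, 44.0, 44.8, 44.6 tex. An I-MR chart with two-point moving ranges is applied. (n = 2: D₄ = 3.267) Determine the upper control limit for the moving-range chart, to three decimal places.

Moving ranges: 2.1, 0.6, 0.2, 0.0, 0.4, 0.4, 0.9, 0.3, 0.0, 0.2, 0.3, 0.5, 0.3, 0.8, 0.2; M̄R̄ = 7.2000 / 15 = 0.4800
UCL_MR = D₄·M̄R̄ = 3.267 × 0.4800 = 1.5682

1.568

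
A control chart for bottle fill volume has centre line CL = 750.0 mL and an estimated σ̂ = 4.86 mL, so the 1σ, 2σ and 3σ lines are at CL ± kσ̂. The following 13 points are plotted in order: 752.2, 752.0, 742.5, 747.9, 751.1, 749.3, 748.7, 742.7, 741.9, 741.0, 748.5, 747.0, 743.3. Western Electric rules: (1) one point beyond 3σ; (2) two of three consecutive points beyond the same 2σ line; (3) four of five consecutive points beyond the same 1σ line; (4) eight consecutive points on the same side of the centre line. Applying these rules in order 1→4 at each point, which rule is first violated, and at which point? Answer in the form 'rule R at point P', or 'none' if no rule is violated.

Zone of each point (C = within 1σ̂, B = 1σ̂–2σ̂, A = 2σ̂–3σ̂, * = beyond 3σ̂; sign = side of CL): 1:+C, 2:+C, 3:-B, 4:-C, 5:+C, 6:-C, 7:-C, 8:-B, 9:-B, 10:-B, 11:-C, 12:-C, 13:-B
Rule 4 (eight consecutive points on the same side of the centre line) is satisfied at point 13.

rule 4 at point 13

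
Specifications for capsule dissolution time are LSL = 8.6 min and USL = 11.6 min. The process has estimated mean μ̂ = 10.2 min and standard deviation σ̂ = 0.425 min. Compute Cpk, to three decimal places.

Cpu = (USL − μ̂) / (3σ̂) = (11.6 − 10.2) / (3 × 0.425) = 1.0980; Cpl = (μ̂ − LSL) / (3σ̂) = (10.2 − 8.6) / (3 × 0.425) = 1.2549; Cpk = min(Cpu, Cpl) = 1.0980

1.098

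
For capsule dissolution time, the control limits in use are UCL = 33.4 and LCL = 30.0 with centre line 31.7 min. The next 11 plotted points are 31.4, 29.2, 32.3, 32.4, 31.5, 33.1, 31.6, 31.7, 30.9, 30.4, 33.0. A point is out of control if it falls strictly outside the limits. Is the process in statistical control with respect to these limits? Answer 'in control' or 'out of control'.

Compare each point to [30.0, 33.4]: sample 2 = 29.2 < LCL.

out of control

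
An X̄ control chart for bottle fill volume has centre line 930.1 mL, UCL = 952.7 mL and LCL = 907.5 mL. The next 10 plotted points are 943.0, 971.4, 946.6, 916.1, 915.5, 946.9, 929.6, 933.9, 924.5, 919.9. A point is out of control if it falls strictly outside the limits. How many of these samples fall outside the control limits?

1

Compare each point to [907.5, 952.7]: sample 2 = 971.4 > UCL.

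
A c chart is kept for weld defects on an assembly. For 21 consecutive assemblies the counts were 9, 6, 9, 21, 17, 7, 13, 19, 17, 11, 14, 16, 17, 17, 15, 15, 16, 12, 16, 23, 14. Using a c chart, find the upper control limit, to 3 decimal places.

25.890

c̄ = (9 + 6 + 9 + 21 + 17 + 7 + 13 + 19 + 17 + 11 + 14 + 16 + 17 + 17 + 15 + 15 + 16 + 12 + 16 + 23 + 14) / 21 = 304 / 21 = 14.4762
UCL = c̄ + 3√c̄ = 14.4762 + 3 × √14.4762 = 14.4762 + 3 × 3.8048 = 25.8905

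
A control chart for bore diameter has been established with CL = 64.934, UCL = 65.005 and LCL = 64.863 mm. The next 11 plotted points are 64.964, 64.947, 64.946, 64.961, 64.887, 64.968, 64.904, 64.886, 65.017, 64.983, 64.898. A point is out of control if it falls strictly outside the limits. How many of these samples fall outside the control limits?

Compare each point to [64.863, 65.005]: sample 9 = 65.017 > UCL.

1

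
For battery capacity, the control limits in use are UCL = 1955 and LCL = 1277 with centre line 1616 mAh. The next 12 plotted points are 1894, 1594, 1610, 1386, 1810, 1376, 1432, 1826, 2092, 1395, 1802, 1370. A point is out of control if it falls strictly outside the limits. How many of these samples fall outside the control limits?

Compare each point to [1277, 1955]: sample 9 = 2092 > UCL.

1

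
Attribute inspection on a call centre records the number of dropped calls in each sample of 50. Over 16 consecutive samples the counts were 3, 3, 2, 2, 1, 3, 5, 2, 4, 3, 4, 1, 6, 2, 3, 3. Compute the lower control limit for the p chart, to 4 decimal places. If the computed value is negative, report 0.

p̄ = Σdᵢ / (k·n) = 47 / (16 × 50) = 0.05875
LCL = p̄ − 3·√(p̄(1−p̄)/n) = 0.05875 − 3 × 0.03326 = -0.04102 → 0 (negative, so LCL = 0)

0.0000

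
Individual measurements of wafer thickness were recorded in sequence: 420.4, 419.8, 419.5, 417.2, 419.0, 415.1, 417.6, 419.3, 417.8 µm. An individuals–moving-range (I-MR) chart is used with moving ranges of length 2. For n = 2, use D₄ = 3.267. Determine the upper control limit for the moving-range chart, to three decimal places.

5.962

Moving ranges: 0.6, 0.3, 2.3, 1.8, 3.9, 2.5, 1.7, 1.5; M̄R̄ = 14.6000 / 8 = 1.8250
UCL_MR = D₄·M̄R̄ = 3.267 × 1.8250 = 5.9623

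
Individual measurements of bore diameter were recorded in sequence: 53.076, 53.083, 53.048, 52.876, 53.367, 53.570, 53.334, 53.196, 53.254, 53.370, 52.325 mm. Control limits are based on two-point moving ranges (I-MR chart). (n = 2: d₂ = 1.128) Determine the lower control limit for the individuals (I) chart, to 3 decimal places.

52.471

X̄ = (53.076 + 53.083 + 53.048 + 52.876 + 53.367 + 53.570 + 53.334 + 53.196 + 53.254 + 53.370 + 52.325) / 11 = 53.1363
Moving ranges: 0.007, 0.035, 0.172, 0.491, 0.203, 0.236, 0.138, 0.058, 0.116, 1.045; M̄R̄ = 2.5010 / 10 = 0.2501
LCL = X̄ − 3·M̄R̄/d₂ = 53.1363 − 3 × 0.2501 / 1.128 = 52.4711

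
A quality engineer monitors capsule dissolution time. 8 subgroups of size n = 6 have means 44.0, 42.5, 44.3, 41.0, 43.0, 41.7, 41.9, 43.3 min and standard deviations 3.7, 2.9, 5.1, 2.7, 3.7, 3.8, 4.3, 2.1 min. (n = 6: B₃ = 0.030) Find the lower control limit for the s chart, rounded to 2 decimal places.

s̄ = (3.7 + 2.9 + 5.1 + 2.7 + 3.7 + 3.8 + 4.3 + 2.1) / 8 = 3.5375
LCL_s = B₃·s̄ = 0.030 × 3.5375 = 0.1061

0.11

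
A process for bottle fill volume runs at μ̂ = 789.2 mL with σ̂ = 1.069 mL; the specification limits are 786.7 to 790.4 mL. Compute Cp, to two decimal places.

0.58

Cp = (USL − LSL) / (6σ̂) = (790.4 − 786.7) / (6 × 1.069) = 3.7000 / 6.4140 = 0.5769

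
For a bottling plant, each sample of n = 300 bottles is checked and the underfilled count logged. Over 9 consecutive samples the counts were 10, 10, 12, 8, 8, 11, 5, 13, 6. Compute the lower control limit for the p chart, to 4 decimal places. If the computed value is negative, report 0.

p̄ = Σdᵢ / (k·n) = 83 / (9 × 300) = 0.03074
LCL = p̄ − 3·√(p̄(1−p̄)/n) = 0.03074 − 3 × 0.00997 = 0.00084

0.0008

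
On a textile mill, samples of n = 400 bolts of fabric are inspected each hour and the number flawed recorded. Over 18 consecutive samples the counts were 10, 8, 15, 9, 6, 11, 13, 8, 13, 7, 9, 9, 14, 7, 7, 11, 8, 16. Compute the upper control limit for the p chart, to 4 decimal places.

0.0486

p̄ = Σdᵢ / (k·n) = 181 / (18 × 400) = 0.02514
UCL = p̄ + 3·√(p̄(1−p̄)/n) = 0.02514 + 3 × √(0.02514×0.97486/400) = 0.02514 + 3 × 0.00783 = 0.04862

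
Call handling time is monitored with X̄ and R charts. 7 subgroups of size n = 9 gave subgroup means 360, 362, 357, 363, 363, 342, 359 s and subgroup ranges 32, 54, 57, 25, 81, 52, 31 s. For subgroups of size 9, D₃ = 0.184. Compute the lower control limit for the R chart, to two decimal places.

R̄ = (32 + 54 + 57 + 25 + 81 + 52 + 31) / 7 = 332.0000 / 7 = 47.4286
LCL_R = D₃·R̄ = 0.184 × 47.4286 = 8.7269

8.73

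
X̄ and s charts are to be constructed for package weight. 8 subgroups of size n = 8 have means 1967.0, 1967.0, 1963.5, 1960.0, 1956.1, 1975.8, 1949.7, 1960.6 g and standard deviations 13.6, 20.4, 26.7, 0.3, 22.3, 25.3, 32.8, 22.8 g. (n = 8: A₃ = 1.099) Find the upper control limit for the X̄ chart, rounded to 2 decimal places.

X̄̄ = (1967.0 + 1967.0 + 1963.5 + 1960.0 + 1956.1 + 1975.8 + 1949.7 + 1960.6) / 8 = 1962.4625
s̄ = (13.6 + 20.4 + 26.7 + 0.3 + 22.3 + 25.3 + 32.8 + 22.8) / 8 = 20.5250
UCL = X̄̄ + A₃·s̄ = 1962.4625 + 1.099 × 20.5250 = 1985.0195

1985.02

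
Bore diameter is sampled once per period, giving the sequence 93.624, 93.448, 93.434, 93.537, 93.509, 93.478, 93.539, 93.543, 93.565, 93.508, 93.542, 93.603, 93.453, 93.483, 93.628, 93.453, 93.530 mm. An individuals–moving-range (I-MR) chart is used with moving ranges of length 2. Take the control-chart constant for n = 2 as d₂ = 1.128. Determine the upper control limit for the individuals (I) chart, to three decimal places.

X̄ = (93.624 + 93.448 + 93.434 + 93.537 + 93.509 + 93.478 + 93.539 + 93.543 + 93.565 + 93.508 + 93.542 + 93.603 + 93.453 + 93.483 + 93.628 + 93.453 + 93.530) / 17 = 93.5222
Moving ranges: 0.176, 0.014, 0.103, 0.028, 0.031, 0.061, 0.004, 0.022, 0.057, 0.034, 0.061, 0.150, 0.030, 0.145, 0.175, 0.077; M̄R̄ = 1.1680 / 16 = 0.0730
UCL = X̄ + 3·M̄R̄/d₂ = 93.5222 + 3 × 0.0730 / 1.128 = 93.7163

93.716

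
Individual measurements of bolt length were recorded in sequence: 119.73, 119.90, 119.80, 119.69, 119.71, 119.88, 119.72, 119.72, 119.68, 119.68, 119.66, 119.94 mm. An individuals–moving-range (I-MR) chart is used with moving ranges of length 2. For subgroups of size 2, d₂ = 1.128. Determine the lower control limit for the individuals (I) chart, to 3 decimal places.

X̄ = (119.73 + 119.90 + 119.80 + 119.69 + 119.71 + 119.88 + 119.72 + 119.72 + 119.68 + 119.68 + 119.66 + 119.94) / 12 = 119.7592
Moving ranges: 0.17, 0.10, 0.11, 0.02, 0.17, 0.16, 0.00, 0.04, 0.00, 0.02, 0.28; M̄R̄ = 1.0700 / 11 = 0.0973
LCL = X̄ − 3·M̄R̄/d₂ = 119.7592 − 3 × 0.0973 / 1.128 = 119.5005

119.500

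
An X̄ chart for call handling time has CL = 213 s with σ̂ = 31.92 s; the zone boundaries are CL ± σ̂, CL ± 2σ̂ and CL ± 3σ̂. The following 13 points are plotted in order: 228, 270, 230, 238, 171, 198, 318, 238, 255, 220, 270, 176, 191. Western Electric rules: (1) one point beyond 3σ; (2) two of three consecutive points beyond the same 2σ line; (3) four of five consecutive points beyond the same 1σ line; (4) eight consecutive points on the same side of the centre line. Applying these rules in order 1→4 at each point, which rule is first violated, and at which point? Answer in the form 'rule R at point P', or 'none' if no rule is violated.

rule 1 at point 7

Zone of each point (C = within 1σ̂, B = 1σ̂–2σ̂, A = 2σ̂–3σ̂, * = beyond 3σ̂; sign = side of CL): 1:+C, 2:+B, 3:+C, 4:+C, 5:-B, 6:-C, 7:+*, 8:+C, 9:+B, 10:+C, 11:+B, 12:-B, 13:-C
Rule 1 (one point beyond the 3σ limits) is satisfied at point 7.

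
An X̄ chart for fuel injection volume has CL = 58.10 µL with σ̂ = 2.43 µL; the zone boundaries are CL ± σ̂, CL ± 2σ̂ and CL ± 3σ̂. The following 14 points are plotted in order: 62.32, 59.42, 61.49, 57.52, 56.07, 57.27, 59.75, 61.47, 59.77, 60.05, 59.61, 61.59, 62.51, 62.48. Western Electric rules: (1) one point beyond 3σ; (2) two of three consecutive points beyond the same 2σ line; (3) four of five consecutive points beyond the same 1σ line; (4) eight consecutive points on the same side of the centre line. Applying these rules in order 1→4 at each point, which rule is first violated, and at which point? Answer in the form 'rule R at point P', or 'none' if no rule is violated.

rule 4 at point 14

Zone of each point (C = within 1σ̂, B = 1σ̂–2σ̂, A = 2σ̂–3σ̂, * = beyond 3σ̂; sign = side of CL): 1:+B, 2:+C, 3:+B, 4:-C, 5:-C, 6:-C, 7:+C, 8:+B, 9:+C, 10:+C, 11:+C, 12:+B, 13:+B, 14:+B
Rule 4 (eight consecutive points on the same side of the centre line) is satisfied at point 14.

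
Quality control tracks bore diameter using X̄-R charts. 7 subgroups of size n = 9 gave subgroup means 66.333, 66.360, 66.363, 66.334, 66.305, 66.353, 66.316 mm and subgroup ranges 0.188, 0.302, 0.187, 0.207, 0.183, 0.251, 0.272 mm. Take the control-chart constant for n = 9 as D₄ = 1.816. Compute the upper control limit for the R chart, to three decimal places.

R̄ = (0.188 + 0.302 + 0.187 + 0.207 + 0.183 + 0.251 + 0.272) / 7 = 1.5900 / 7 = 0.2271
UCL_R = D₄·R̄ = 1.816 × 0.2271 = 0.4125

0.412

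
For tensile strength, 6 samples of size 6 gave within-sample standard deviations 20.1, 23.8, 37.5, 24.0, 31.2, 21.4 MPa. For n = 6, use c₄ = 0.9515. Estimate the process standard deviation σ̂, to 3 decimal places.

27.676

s̄ = (20.1 + 23.8 + 37.5 + 24.0 + 31.2 + 21.4) / 6 = 26.3333
σ̂ = s̄ / c₄ = 26.3333 / 0.9515 = 27.6756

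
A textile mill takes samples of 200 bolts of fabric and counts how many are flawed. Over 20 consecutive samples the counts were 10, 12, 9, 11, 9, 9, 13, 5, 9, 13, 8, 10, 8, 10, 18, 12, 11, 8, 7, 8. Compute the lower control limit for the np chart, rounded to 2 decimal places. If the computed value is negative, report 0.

p̄ = Σdᵢ / (k·n) = 200 / (20 × 200) = 0.05000
LCL = np̄ − 3·√(np̄(1−p̄)) = 10.0000 − 3 × 3.0822 = 0.7534

0.75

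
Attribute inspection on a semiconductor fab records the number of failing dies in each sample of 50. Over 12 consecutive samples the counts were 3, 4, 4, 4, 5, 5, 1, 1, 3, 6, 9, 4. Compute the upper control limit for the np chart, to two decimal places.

p̄ = Σdᵢ / (k·n) = 49 / (12 × 50) = 0.08167
UCL = np̄ + 3·√(np̄(1−p̄)) = 4.0833 + 3 × √(4.0833×0.91833) = 4.0833 + 3 × 1.9365 = 9.8927

9.89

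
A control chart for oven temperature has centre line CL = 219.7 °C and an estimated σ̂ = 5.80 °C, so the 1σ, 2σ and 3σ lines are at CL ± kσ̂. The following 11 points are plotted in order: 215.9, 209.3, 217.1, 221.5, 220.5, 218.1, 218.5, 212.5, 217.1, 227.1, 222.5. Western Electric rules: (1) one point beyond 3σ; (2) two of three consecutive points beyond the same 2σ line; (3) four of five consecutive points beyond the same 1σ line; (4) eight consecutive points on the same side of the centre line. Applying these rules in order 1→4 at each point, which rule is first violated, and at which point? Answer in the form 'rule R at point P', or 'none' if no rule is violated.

none

Zone of each point (C = within 1σ̂, B = 1σ̂–2σ̂, A = 2σ̂–3σ̂, * = beyond 3σ̂; sign = side of CL): 1:-C, 2:-B, 3:-C, 4:+C, 5:+C, 6:-C, 7:-C, 8:-B, 9:-C, 10:+B, 11:+C
No rule fires across all 11 points.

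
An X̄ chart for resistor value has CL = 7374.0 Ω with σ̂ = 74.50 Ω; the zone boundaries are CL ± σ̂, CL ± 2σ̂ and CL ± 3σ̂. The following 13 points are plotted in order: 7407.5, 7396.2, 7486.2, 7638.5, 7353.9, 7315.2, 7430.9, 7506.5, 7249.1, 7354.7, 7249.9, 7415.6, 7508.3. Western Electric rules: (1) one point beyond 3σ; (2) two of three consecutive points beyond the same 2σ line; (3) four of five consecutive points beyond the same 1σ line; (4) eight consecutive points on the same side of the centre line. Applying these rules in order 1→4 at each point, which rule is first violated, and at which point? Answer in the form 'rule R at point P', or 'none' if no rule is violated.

Zone of each point (C = within 1σ̂, B = 1σ̂–2σ̂, A = 2σ̂–3σ̂, * = beyond 3σ̂; sign = side of CL): 1:+C, 2:+C, 3:+B, 4:+*, 5:-C, 6:-C, 7:+C, 8:+B, 9:-B, 10:-C, 11:-B, 12:+C, 13:+B
Rule 1 (one point beyond the 3σ limits) is satisfied at point 4.

rule 1 at point 4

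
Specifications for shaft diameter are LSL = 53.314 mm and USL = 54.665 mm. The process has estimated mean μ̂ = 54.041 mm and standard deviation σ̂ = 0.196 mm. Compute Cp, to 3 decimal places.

Cp = (USL − LSL) / (6σ̂) = (54.665 − 53.314) / (6 × 0.196) = 1.3510 / 1.1760 = 1.1488

1.149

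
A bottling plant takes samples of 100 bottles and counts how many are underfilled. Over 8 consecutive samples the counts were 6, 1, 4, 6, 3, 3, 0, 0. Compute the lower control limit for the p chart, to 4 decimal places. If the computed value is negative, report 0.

0.0000

p̄ = Σdᵢ / (k·n) = 23 / (8 × 100) = 0.02875
LCL = p̄ − 3·√(p̄(1−p̄)/n) = 0.02875 − 3 × 0.01671 = -0.02138 → 0 (negative, so LCL = 0)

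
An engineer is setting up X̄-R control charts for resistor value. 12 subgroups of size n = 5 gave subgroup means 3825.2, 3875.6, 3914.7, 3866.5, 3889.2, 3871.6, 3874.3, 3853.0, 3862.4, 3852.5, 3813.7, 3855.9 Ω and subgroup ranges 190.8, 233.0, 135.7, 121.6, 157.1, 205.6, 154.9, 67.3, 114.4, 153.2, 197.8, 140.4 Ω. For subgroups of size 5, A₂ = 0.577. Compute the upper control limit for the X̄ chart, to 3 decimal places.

X̄̄ = (3825.2 + 3875.6 + 3914.7 + 3866.5 + 3889.2 + 3871.6 + 3874.3 + 3853.0 + 3862.4 + 3852.5 + 3813.7 + 3855.9) / 12 = 46354.6000 / 12 = 3862.8833
R̄ = (190.8 + 233.0 + 135.7 + 121.6 + 157.1 + 205.6 + 154.9 + 67.3 + 114.4 + 153.2 + 197.8 + 140.4) / 12 = 1871.8000 / 12 = 155.9833
UCL = X̄̄ + A₂·R̄ = 3862.8833 + 0.577 × 155.9833 = 3952.8857

3952.886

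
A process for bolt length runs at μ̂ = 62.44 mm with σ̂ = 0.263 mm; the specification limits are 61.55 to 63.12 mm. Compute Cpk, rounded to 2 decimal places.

Cpu = (USL − μ̂) / (3σ̂) = (63.12 − 62.44) / (3 × 0.263) = 0.8619; Cpl = (μ̂ − LSL) / (3σ̂) = (62.44 − 61.55) / (3 × 0.263) = 1.1280; Cpk = min(Cpu, Cpl) = 0.8619

0.86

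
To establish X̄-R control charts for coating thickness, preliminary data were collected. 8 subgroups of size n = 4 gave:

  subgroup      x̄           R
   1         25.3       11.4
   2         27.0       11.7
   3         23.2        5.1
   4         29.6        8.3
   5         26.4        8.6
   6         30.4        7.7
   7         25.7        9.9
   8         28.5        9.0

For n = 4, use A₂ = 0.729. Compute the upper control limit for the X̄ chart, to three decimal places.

33.546

X̄̄ = (25.3 + 27.0 + 23.2 + 29.6 + 26.4 + 30.4 + 25.7 + 28.5) / 8 = 216.1000 / 8 = 27.0125
R̄ = (11.4 + 11.7 + 5.1 + 8.3 + 8.6 + 7.7 + 9.9 + 9.0) / 8 = 71.7000 / 8 = 8.9625
UCL = X̄̄ + A₂·R̄ = 27.0125 + 0.729 × 8.9625 = 33.5462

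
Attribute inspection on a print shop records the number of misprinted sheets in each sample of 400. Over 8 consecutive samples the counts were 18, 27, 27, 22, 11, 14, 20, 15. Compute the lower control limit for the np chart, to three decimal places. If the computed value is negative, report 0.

6.408

p̄ = Σdᵢ / (k·n) = 154 / (8 × 400) = 0.04813
LCL = np̄ − 3·√(np̄(1−p̄)) = 19.2500 − 3 × 4.2806 = 6.4082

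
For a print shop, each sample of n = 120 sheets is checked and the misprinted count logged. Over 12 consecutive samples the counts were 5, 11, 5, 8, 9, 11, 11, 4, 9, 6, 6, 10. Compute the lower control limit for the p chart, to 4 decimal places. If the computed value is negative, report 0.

0.0000

p̄ = Σdᵢ / (k·n) = 95 / (12 × 120) = 0.06597
LCL = p̄ − 3·√(p̄(1−p̄)/n) = 0.06597 − 3 × 0.02266 = -0.00201 → 0 (negative, so LCL = 0)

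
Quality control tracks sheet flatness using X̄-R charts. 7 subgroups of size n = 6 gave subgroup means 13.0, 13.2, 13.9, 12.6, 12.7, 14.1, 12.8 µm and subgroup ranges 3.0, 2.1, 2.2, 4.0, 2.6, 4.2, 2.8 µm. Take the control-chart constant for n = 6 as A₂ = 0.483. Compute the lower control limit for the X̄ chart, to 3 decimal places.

X̄̄ = (13.0 + 13.2 + 13.9 + 12.6 + 12.7 + 14.1 + 12.8) / 7 = 92.3000 / 7 = 13.1857
R̄ = (3.0 + 2.1 + 2.2 + 4.0 + 2.6 + 4.2 + 2.8) / 7 = 20.9000 / 7 = 2.9857
LCL = X̄̄ − A₂·R̄ = 13.1857 − 0.483 × 2.9857 = 11.7436

11.744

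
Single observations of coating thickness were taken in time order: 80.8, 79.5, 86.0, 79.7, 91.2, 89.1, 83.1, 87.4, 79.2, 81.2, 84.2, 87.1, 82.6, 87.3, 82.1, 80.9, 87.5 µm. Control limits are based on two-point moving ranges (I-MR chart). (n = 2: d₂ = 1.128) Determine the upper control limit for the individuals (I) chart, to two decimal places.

96.74

X̄ = (80.8 + 79.5 + 86.0 + 79.7 + 91.2 + 89.1 + 83.1 + 87.4 + 79.2 + 81.2 + 84.2 + 87.1 + 82.6 + 87.3 + 82.1 + 80.9 + 87.5) / 17 = 84.0529
Moving ranges: 1.3, 6.5, 6.3, 11.5, 2.1, 6.0, 4.3, 8.2, 2.0, 3.0, 2.9, 4.5, 4.7, 5.2, 1.2, 6.6; M̄R̄ = 76.3000 / 16 = 4.7687
UCL = X̄ + 3·M̄R̄/d₂ = 84.0529 + 3 × 4.7687 / 1.128 = 96.7358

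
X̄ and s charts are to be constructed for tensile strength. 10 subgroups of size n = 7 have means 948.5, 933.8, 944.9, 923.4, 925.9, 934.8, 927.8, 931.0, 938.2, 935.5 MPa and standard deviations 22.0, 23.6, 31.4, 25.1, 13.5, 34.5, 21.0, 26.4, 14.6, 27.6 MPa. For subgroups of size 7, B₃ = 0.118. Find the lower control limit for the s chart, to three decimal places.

s̄ = (22.0 + 23.6 + 31.4 + 25.1 + 13.5 + 34.5 + 21.0 + 26.4 + 14.6 + 27.6) / 10 = 23.9700
LCL_s = B₃·s̄ = 0.118 × 23.9700 = 2.8285

2.828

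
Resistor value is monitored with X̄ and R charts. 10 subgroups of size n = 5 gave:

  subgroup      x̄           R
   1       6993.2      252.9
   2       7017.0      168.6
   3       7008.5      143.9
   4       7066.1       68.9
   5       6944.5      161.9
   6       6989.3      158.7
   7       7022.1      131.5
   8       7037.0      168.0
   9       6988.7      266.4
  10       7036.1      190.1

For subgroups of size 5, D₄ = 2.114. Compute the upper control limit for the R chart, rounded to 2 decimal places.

361.68

R̄ = (252.9 + 168.6 + 143.9 + 68.9 + 161.9 + 158.7 + 131.5 + 168.0 + 266.4 + 190.1) / 10 = 1710.9000 / 10 = 171.0900
UCL_R = D₄·R̄ = 2.114 × 171.0900 = 361.6843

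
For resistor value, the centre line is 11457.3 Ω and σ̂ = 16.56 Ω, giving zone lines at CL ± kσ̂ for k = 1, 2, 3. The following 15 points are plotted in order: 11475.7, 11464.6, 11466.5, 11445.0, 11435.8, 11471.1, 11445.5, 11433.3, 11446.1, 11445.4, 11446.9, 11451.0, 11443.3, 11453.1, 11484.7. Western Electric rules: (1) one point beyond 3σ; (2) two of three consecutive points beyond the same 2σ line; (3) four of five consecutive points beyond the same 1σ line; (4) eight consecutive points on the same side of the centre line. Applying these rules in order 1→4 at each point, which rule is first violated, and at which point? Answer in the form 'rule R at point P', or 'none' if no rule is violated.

rule 4 at point 14

Zone of each point (C = within 1σ̂, B = 1σ̂–2σ̂, A = 2σ̂–3σ̂, * = beyond 3σ̂; sign = side of CL): 1:+B, 2:+C, 3:+C, 4:-C, 5:-B, 6:+C, 7:-C, 8:-B, 9:-C, 10:-C, 11:-C, 12:-C, 13:-C, 14:-C, 15:+B
Rule 4 (eight consecutive points on the same side of the centre line) is satisfied at point 14.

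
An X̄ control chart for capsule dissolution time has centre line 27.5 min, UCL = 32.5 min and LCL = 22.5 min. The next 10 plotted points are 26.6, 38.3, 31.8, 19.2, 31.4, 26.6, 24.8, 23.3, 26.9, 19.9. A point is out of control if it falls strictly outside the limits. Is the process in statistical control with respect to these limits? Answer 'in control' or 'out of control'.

Compare each point to [22.5, 32.5]: sample 2 = 38.3 > UCL; sample 4 = 19.2 < LCL; sample 10 = 19.9 < LCL.

out of control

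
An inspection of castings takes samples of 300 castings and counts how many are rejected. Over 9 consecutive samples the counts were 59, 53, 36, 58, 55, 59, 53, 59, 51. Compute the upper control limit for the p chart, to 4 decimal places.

0.2453

p̄ = Σdᵢ / (k·n) = 483 / (9 × 300) = 0.17889
UCL = p̄ + 3·√(p̄(1−p̄)/n) = 0.17889 + 3 × √(0.17889×0.82111/300) = 0.17889 + 3 × 0.02213 = 0.24527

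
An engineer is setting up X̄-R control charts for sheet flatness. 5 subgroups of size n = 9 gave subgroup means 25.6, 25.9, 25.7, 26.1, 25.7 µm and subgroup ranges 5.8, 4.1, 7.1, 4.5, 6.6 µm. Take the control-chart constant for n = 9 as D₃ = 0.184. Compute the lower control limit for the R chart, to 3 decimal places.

R̄ = (5.8 + 4.1 + 7.1 + 4.5 + 6.6) / 5 = 28.1000 / 5 = 5.6200
LCL_R = D₃·R̄ = 0.184 × 5.6200 = 1.0341

1.034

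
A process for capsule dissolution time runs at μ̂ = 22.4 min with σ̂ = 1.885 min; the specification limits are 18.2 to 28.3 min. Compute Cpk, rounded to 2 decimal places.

0.74

Cpu = (USL − μ̂) / (3σ̂) = (28.3 − 22.4) / (3 × 1.885) = 1.0433; Cpl = (μ̂ − LSL) / (3σ̂) = (22.4 − 18.2) / (3 × 1.885) = 0.7427; Cpk = min(Cpu, Cpl) = 0.7427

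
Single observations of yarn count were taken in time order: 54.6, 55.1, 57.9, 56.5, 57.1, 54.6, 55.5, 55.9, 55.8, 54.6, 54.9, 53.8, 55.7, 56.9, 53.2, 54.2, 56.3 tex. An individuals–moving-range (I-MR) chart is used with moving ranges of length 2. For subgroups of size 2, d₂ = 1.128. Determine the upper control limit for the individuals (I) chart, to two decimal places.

59.05

X̄ = (54.6 + 55.1 + 57.9 + 56.5 + 57.1 + 54.6 + 55.5 + 55.9 + 55.8 + 54.6 + 54.9 + 53.8 + 55.7 + 56.9 + 53.2 + 54.2 + 56.3) / 17 = 55.4471
Moving ranges: 0.5, 2.8, 1.4, 0.6, 2.5, 0.9, 0.4, 0.1, 1.2, 0.3, 1.1, 1.9, 1.2, 3.7, 1.0, 2.1; M̄R̄ = 21.7000 / 16 = 1.3562
UCL = X̄ + 3·M̄R̄/d₂ = 55.4471 + 3 × 1.3562 / 1.128 = 59.0541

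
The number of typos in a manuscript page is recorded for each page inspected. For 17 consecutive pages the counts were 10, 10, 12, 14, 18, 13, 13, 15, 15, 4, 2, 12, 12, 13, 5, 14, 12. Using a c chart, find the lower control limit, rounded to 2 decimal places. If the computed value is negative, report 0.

1.28

c̄ = (10 + 10 + 12 + 14 + 18 + 13 + 13 + 15 + 15 + 4 + 2 + 12 + 12 + 13 + 5 + 14 + 12) / 17 = 194 / 17 = 11.4118
LCL = c̄ − 3√c̄ = 11.4118 − 3 × 3.3781 = 1.2774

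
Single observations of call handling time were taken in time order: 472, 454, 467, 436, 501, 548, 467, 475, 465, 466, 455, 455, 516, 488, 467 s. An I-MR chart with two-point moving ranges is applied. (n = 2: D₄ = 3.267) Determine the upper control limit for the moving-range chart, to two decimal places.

92.18

Moving ranges: 18, 13, 31, 65, 47, 81, 8, 10, 1, 11, 0, 61, 28, 21; M̄R̄ = 395.0000 / 14 = 28.2143
UCL_MR = D₄·M̄R̄ = 3.267 × 28.2143 = 92.1761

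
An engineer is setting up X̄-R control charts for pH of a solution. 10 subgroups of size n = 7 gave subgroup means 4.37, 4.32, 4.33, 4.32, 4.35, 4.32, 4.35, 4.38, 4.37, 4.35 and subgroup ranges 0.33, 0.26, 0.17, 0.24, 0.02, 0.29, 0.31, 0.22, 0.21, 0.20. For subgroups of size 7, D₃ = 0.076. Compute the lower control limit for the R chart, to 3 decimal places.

0.017

R̄ = (0.33 + 0.26 + 0.17 + 0.24 + 0.02 + 0.29 + 0.31 + 0.22 + 0.21 + 0.20) / 10 = 2.2500 / 10 = 0.2250
LCL_R = D₃·R̄ = 0.076 × 0.2250 = 0.0171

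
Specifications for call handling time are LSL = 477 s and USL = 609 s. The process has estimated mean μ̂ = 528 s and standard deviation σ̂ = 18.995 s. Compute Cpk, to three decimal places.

Cpu = (USL − μ̂) / (3σ̂) = (609 − 528) / (3 × 18.995) = 1.4214; Cpl = (μ̂ − LSL) / (3σ̂) = (528 − 477) / (3 × 18.995) = 0.8950; Cpk = min(Cpu, Cpl) = 0.8950

0.895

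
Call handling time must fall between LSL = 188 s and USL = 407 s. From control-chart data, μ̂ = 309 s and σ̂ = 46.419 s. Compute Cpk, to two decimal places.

Cpu = (USL − μ̂) / (3σ̂) = (407 − 309) / (3 × 46.419) = 0.7037; Cpl = (μ̂ − LSL) / (3σ̂) = (309 − 188) / (3 × 46.419) = 0.8689; Cpk = min(Cpu, Cpl) = 0.7037

0.70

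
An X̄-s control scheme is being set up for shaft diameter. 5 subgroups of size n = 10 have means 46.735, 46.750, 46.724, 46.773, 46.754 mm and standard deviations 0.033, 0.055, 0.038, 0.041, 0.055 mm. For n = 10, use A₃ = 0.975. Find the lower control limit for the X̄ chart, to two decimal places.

X̄̄ = (46.735 + 46.750 + 46.724 + 46.773 + 46.754) / 5 = 46.7472
s̄ = (0.033 + 0.055 + 0.038 + 0.041 + 0.055) / 5 = 0.0444
LCL = X̄̄ − A₃·s̄ = 46.7472 − 0.975 × 0.0444 = 46.7039

46.70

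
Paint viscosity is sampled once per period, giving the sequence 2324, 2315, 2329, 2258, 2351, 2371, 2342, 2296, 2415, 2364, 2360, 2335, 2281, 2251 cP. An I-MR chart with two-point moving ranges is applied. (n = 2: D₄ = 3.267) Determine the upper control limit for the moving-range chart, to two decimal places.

Moving ranges: 9, 14, 71, 93, 20, 29, 46, 119, 51, 4, 25, 54, 30; M̄R̄ = 565.0000 / 13 = 43.4615
UCL_MR = D₄·M̄R̄ = 3.267 × 43.4615 = 141.9888

141.99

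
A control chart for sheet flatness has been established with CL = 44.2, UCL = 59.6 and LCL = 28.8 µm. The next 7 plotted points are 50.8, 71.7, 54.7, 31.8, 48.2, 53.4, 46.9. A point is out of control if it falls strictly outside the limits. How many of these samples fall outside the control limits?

1

Compare each point to [28.8, 59.6]: sample 2 = 71.7 > UCL.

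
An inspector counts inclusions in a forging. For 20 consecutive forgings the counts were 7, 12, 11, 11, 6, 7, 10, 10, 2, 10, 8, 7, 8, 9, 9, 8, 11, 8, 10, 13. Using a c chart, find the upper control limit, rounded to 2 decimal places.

17.77

c̄ = (7 + 12 + 11 + 11 + 6 + 7 + 10 + 10 + 2 + 10 + 8 + 7 + 8 + 9 + 9 + 8 + 11 + 8 + 10 + 13) / 20 = 177 / 20 = 8.8500
UCL = c̄ + 3√c̄ = 8.8500 + 3 × √8.8500 = 8.8500 + 3 × 2.9749 = 17.7747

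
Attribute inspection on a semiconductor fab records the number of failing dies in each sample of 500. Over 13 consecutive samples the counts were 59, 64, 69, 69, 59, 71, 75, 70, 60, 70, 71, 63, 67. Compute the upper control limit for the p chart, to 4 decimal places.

0.1790

p̄ = Σdᵢ / (k·n) = 867 / (13 × 500) = 0.13338
UCL = p̄ + 3·√(p̄(1−p̄)/n) = 0.13338 + 3 × √(0.13338×0.86662/500) = 0.13338 + 3 × 0.01520 = 0.17900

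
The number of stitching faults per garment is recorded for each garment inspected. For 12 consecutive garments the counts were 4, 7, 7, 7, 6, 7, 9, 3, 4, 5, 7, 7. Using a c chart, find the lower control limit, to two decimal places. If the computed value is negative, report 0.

0.00

c̄ = (4 + 7 + 7 + 7 + 6 + 7 + 9 + 3 + 4 + 5 + 7 + 7) / 12 = 73 / 12 = 6.0833
LCL = c̄ − 3√c̄ = 6.0833 − 3 × 2.4664 = -1.3160 → 0 (cannot be negative)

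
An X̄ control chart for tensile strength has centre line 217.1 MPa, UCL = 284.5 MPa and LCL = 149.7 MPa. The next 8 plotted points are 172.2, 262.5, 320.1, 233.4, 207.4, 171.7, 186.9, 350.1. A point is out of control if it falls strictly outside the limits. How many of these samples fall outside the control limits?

2

Compare each point to [149.7, 284.5]: sample 3 = 320.1 > UCL; sample 8 = 350.1 > UCL.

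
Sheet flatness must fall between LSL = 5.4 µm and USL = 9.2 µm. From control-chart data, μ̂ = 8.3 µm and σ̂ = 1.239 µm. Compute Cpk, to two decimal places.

0.24

Cpu = (USL − μ̂) / (3σ̂) = (9.2 − 8.3) / (3 × 1.239) = 0.2421; Cpl = (μ̂ − LSL) / (3σ̂) = (8.3 − 5.4) / (3 × 1.239) = 0.7802; Cpk = min(Cpu, Cpl) = 0.2421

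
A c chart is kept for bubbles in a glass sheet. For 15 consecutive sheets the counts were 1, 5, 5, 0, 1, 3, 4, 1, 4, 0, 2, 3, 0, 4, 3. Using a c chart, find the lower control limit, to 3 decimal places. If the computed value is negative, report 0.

0.000

c̄ = (1 + 5 + 5 + 0 + 1 + 3 + 4 + 1 + 4 + 0 + 2 + 3 + 0 + 4 + 3) / 15 = 36 / 15 = 2.4000
LCL = c̄ − 3√c̄ = 2.4000 − 3 × 1.5492 = -2.2476 → 0 (cannot be negative)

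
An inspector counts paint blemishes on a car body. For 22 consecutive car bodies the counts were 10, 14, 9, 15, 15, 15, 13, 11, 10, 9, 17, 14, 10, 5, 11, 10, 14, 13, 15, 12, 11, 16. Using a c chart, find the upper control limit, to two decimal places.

22.72

c̄ = (10 + 14 + 9 + 15 + 15 + 15 + 13 + 11 + 10 + 9 + 17 + 14 + 10 + 5 + 11 + 10 + 14 + 13 + 15 + 12 + 11 + 16) / 22 = 269 / 22 = 12.2273
UCL = c̄ + 3√c̄ = 12.2273 + 3 × √12.2273 = 12.2273 + 3 × 3.4968 = 22.7175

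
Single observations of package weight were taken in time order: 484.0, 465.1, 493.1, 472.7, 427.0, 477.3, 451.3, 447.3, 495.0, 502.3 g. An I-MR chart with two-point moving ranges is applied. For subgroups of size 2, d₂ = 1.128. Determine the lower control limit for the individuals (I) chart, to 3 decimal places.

398.135

X̄ = (484.0 + 465.1 + 493.1 + 472.7 + 427.0 + 477.3 + 451.3 + 447.3 + 495.0 + 502.3) / 10 = 471.5100
Moving ranges: 18.9, 28.0, 20.4, 45.7, 50.3, 26.0, 4.0, 47.7, 7.3; M̄R̄ = 248.3000 / 9 = 27.5889
LCL = X̄ − 3·M̄R̄/d₂ = 471.5100 − 3 × 27.5889 / 1.128 = 398.1353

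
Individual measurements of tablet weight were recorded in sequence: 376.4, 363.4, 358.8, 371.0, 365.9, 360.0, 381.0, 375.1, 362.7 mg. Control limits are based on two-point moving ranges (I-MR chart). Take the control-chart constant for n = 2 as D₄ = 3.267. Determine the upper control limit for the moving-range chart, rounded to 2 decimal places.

32.71

Moving ranges: 13.0, 4.6, 12.2, 5.1, 5.9, 21.0, 5.9, 12.4; M̄R̄ = 80.1000 / 8 = 10.0125
UCL_MR = D₄·M̄R̄ = 3.267 × 10.0125 = 32.7108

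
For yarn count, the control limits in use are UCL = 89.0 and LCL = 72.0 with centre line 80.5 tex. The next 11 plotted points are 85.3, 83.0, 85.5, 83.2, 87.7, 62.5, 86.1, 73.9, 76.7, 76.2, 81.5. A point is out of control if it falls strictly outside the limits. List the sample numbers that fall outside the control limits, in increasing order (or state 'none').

6

Compare each point to [72.0, 89.0]: sample 6 = 62.5 < LCL.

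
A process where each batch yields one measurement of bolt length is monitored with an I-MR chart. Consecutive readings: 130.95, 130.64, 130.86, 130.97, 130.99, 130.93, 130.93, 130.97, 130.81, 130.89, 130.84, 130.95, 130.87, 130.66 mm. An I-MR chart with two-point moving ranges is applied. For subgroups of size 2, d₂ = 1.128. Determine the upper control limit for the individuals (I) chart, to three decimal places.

X̄ = (130.95 + 130.64 + 130.86 + 130.97 + 130.99 + 130.93 + 130.93 + 130.97 + 130.81 + 130.89 + 130.84 + 130.95 + 130.87 + 130.66) / 14 = 130.8757
Moving ranges: 0.31, 0.22, 0.11, 0.02, 0.06, 0.00, 0.04, 0.16, 0.08, 0.05, 0.11, 0.08, 0.21; M̄R̄ = 1.4500 / 13 = 0.1115
UCL = X̄ + 3·M̄R̄/d₂ = 130.8757 + 3 × 0.1115 / 1.128 = 131.1724

131.172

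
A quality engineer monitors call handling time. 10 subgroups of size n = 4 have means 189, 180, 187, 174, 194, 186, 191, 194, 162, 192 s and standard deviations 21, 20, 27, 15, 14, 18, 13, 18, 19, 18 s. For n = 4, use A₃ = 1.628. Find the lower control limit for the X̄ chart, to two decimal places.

X̄̄ = (189 + 180 + 187 + 174 + 194 + 186 + 191 + 194 + 162 + 192) / 10 = 184.9000
s̄ = (21 + 20 + 27 + 15 + 14 + 18 + 13 + 18 + 19 + 18) / 10 = 18.3000
LCL = X̄̄ − A₃·s̄ = 184.9000 − 1.628 × 18.3000 = 155.1076

155.11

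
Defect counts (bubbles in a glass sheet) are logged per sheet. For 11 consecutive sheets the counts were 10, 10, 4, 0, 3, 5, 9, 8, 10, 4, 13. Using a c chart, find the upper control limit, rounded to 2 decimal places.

14.79

c̄ = (10 + 10 + 4 + 0 + 3 + 5 + 9 + 8 + 10 + 4 + 13) / 11 = 76 / 11 = 6.9091
UCL = c̄ + 3√c̄ = 6.9091 + 3 × √6.9091 = 6.9091 + 3 × 2.6285 = 14.7946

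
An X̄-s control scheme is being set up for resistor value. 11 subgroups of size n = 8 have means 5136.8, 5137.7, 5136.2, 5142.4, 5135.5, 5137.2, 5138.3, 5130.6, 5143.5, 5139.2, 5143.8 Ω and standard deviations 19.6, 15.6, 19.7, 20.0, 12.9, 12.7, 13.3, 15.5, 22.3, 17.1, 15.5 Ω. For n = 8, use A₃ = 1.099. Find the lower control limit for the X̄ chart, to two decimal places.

5119.89

X̄̄ = (5136.8 + 5137.7 + 5136.2 + 5142.4 + 5135.5 + 5137.2 + 5138.3 + 5130.6 + 5143.5 + 5139.2 + 5143.8) / 11 = 5138.2909
s̄ = (19.6 + 15.6 + 19.7 + 20.0 + 12.9 + 12.7 + 13.3 + 15.5 + 22.3 + 17.1 + 15.5) / 11 = 16.7455
LCL = X̄̄ − A₃·s̄ = 5138.2909 − 1.099 × 16.7455 = 5119.8877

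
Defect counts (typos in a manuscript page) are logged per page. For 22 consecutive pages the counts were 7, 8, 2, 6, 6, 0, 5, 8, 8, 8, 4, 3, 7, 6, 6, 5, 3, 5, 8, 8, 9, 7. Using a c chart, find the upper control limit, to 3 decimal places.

13.128

c̄ = (7 + 8 + 2 + 6 + 6 + 0 + 5 + 8 + 8 + 8 + 4 + 3 + 7 + 6 + 6 + 5 + 3 + 5 + 8 + 8 + 9 + 7) / 22 = 129 / 22 = 5.8636
UCL = c̄ + 3√c̄ = 5.8636 + 3 × √5.8636 = 5.8636 + 3 × 2.4215 = 13.1281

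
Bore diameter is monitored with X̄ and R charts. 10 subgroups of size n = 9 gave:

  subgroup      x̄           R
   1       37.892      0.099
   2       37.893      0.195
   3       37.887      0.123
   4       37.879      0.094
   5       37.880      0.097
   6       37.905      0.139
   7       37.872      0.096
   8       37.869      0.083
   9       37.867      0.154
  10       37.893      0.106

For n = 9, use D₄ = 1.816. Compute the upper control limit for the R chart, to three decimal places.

R̄ = (0.099 + 0.195 + 0.123 + 0.094 + 0.097 + 0.139 + 0.096 + 0.083 + 0.154 + 0.106) / 10 = 1.1860 / 10 = 0.1186
UCL_R = D₄·R̄ = 1.816 × 0.1186 = 0.2154

0.215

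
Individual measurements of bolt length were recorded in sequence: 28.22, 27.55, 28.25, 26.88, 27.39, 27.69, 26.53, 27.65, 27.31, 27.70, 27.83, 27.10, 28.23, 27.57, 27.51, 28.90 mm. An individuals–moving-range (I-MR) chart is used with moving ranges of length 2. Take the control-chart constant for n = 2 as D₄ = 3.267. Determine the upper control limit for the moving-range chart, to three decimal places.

2.322

Moving ranges: 0.67, 0.70, 1.37, 0.51, 0.30, 1.16, 1.12, 0.34, 0.39, 0.13, 0.73, 1.13, 0.66, 0.06, 1.39; M̄R̄ = 10.6600 / 15 = 0.7107
UCL_MR = D₄·M̄R̄ = 3.267 × 0.7107 = 2.3217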